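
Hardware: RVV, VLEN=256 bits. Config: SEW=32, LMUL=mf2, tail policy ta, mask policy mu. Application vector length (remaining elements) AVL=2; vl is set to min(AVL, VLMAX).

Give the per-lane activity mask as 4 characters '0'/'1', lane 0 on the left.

VLMAX = VLEN×LMUL/SEW = 256×1/2/32 = 4
vl = min(AVL, VLMAX) = min(2, 4) = 2
bits (lane 0 leftmost): 1100

predicate = 1100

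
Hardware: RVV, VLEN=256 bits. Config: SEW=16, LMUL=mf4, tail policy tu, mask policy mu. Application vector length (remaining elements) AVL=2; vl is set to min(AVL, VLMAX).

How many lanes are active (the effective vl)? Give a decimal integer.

VLMAX = VLEN×LMUL/SEW = 256×1/4/16 = 4
AVL=2 ≤ VLMAX=4, so vl = 2

vl = 2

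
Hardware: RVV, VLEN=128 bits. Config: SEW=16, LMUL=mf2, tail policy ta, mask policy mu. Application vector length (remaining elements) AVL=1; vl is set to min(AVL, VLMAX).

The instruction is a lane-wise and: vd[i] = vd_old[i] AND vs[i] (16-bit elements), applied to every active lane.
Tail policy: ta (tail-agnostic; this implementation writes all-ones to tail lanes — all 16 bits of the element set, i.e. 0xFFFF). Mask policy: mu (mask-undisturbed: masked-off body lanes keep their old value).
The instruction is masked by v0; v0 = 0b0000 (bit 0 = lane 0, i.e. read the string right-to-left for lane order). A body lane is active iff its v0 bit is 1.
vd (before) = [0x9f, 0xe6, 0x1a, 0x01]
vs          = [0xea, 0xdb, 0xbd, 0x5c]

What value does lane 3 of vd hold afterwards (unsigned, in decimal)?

VLMAX = VLEN×LMUL/SEW = 128×1/2/16 = 4
vl ← min(1, 4) = 1
  i=0: mask-off/keep → 159
  i=1: tail/ones → 65535
  i=2: tail/ones → 65535
  i=3: tail/ones → 65535

vd[3] = 65535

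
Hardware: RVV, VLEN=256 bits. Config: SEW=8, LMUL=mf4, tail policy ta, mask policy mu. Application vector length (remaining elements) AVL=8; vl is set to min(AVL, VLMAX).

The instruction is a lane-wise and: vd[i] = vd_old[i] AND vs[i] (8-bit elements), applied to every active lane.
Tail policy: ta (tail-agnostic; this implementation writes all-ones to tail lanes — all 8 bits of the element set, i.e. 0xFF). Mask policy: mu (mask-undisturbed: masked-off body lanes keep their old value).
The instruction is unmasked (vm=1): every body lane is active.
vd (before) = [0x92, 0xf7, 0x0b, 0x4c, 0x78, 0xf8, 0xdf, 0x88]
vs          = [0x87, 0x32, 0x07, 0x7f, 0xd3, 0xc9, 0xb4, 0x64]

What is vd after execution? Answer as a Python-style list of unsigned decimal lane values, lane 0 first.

VLMAX = VLEN×LMUL/SEW = 256×1/4/8 = 8
AVL=8 ≤ VLMAX=8, so vl = 8
lane  0: and(0x92,0x87) ⇒ 0x82
lane  1: and(0xf7,0x32) ⇒ 0x32
lane  2: and(0x0b,0x07) ⇒ 0x03
lane  3: and(0x4c,0x7f) ⇒ 0x4c
lane  4: and(0x78,0xd3) ⇒ 0x50
lane  5: and(0xf8,0xc9) ⇒ 0xc8
lane  6: and(0xdf,0xb4) ⇒ 0x94
lane  7: and(0x88,0x64) ⇒ 0x00

vd = [130, 50, 3, 76, 80, 200, 148, 0]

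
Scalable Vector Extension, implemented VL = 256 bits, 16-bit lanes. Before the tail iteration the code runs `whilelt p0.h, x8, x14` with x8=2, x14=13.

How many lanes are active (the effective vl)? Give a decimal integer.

vl = 11

256-bit reg / 16-bit elem → 16 lanes
p0[j] = (2+j < 13); true for j=0..10 → 11 lanes set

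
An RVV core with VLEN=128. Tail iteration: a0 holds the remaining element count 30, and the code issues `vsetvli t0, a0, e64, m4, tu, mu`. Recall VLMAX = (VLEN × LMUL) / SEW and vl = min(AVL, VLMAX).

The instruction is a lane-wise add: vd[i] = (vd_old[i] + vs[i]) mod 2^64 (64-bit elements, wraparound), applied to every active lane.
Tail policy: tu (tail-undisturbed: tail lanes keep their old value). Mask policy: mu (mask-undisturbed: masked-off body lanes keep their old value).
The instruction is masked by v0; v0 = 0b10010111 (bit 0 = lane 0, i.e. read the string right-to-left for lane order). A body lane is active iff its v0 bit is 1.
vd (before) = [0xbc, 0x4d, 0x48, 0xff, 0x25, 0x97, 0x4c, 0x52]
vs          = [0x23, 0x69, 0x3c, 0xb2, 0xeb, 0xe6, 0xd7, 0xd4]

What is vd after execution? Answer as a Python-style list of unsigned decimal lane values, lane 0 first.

vd = [223, 182, 132, 255, 272, 151, 76, 294]

lanes per group: 128·4/64 = 8
vl = min(AVL, VLMAX) = min(30, 8) = 8
[0] add(0xbc,0x23) = 0xdf
[1] add(0x4d,0x69) = 0xb6
[2] add(0x48,0x3c) = 0x84
[3] mask-off/keep = 0xff
[4] add(0x25,0xeb) = 0x110
[5] mask-off/keep = 0x97
[6] mask-off/keep = 0x4c
[7] add(0x52,0xd4) = 0x126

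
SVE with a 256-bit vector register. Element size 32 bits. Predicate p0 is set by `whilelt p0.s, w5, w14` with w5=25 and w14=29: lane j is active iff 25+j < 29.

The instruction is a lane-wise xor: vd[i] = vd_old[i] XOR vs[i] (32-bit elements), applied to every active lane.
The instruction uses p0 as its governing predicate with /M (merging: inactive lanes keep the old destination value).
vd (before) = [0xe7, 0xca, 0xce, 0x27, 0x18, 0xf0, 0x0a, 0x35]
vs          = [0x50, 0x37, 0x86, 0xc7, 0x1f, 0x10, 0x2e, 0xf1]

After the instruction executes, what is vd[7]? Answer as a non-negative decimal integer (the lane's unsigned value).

256-bit reg / 32-bit elem → 8 lanes
active while 25+j < 29, i.e. j ∈ [0,4) capped at 8 ⇒ 4
[0] xor(0xe7,0x50) = 0xb7
[1] xor(0xca,0x37) = 0xfd
[2] xor(0xce,0x86) = 0x48
[3] xor(0x27,0xc7) = 0xe0
[4] tail/keep = 0x18
[5] tail/keep = 0xf0
[6] tail/keep = 0x0a
[7] tail/keep = 0x35

vd[7] = 53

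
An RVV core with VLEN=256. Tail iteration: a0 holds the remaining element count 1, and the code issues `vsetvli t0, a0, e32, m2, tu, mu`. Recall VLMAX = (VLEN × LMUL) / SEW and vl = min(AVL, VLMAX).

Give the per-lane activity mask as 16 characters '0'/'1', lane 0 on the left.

predicate = 1000000000000000

lanes per group: 256·2/32 = 16
vl ← min(1, 16) = 1
bits (lane 0 leftmost): 1000000000000000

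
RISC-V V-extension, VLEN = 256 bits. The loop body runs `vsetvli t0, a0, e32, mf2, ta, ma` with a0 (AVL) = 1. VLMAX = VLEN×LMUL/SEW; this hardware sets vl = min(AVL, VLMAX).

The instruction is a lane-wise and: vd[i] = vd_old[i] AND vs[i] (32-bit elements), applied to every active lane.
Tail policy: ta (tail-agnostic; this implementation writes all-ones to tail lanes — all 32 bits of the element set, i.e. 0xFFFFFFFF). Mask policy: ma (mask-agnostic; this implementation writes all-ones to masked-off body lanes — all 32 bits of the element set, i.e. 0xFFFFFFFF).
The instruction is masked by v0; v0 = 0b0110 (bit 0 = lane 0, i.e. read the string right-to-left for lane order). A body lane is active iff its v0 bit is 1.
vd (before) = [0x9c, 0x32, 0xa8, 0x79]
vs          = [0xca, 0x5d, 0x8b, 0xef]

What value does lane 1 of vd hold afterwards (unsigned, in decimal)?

vd[1] = 4294967295

lanes per group: 256·1/2/32 = 4
AVL=1 ≤ VLMAX=4, so vl = 1
  i=0: mask-off/ones → 4294967295
  i=1: tail/ones → 4294967295
  i=2: tail/ones → 4294967295
  i=3: tail/ones → 4294967295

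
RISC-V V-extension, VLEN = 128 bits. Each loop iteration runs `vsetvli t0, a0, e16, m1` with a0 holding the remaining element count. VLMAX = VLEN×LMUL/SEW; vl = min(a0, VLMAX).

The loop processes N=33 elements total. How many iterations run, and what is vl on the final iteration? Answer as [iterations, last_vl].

[iterations, last_vl] = [5, 1]

lanes per group: 128·1/16 = 8
N=33: ⌈33/8⌉ = 5 iters; last vl = 33 − 4×8 = 1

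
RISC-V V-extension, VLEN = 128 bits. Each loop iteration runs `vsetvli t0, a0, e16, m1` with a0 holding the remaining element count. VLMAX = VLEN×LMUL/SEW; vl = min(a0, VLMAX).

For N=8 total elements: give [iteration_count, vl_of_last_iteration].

[iterations, last_vl] = [1, 8]

VLMAX = VLEN×LMUL/SEW = 128×1/16 = 8
8 elements at 8/iter → 1 passes, remainder 8 on the last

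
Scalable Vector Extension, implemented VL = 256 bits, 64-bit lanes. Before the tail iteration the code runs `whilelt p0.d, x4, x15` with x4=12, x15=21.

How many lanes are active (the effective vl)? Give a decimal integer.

vl = 4

register lanes = 256/64 = 4
p0[j] = (12+j < 21); true for j=0..3 → 4 lanes set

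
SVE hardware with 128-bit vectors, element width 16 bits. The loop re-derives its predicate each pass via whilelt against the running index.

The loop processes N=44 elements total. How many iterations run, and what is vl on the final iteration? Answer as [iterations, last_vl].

register lanes = 128/16 = 8
44 elements at 8/iter → 6 passes, remainder 4 on the last

[iterations, last_vl] = [6, 4]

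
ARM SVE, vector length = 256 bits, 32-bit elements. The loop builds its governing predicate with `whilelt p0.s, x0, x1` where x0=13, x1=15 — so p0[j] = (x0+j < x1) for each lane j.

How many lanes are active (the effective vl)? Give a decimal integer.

vl = 2

256-bit reg / 32-bit elem → 8 lanes
whilelt: lane j active iff 13+j < 15 → j < 2 → 2 active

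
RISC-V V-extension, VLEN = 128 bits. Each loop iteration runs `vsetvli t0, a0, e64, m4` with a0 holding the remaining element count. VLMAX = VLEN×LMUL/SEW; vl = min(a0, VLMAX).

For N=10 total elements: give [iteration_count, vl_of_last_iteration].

VLMAX = VLEN×LMUL/SEW = 128×4/64 = 8
10 elements at 8/iter → 2 passes, remainder 2 on the last

[iterations, last_vl] = [2, 2]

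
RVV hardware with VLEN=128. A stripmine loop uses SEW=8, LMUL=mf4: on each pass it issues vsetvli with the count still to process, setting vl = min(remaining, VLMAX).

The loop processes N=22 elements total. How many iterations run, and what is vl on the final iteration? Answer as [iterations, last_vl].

VLMAX = (128 × 1/4) / 8 = 4 lanes
N=22: ⌈22/4⌉ = 6 iters; last vl = 22 − 5×4 = 2

[iterations, last_vl] = [6, 2]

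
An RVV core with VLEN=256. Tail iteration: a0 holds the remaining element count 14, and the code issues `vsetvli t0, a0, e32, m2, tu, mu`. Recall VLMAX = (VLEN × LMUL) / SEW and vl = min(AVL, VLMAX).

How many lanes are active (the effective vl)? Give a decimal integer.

vl = 14

VLMAX = (256 × 2) / 32 = 16 lanes
vl = min(AVL, VLMAX) = min(14, 16) = 14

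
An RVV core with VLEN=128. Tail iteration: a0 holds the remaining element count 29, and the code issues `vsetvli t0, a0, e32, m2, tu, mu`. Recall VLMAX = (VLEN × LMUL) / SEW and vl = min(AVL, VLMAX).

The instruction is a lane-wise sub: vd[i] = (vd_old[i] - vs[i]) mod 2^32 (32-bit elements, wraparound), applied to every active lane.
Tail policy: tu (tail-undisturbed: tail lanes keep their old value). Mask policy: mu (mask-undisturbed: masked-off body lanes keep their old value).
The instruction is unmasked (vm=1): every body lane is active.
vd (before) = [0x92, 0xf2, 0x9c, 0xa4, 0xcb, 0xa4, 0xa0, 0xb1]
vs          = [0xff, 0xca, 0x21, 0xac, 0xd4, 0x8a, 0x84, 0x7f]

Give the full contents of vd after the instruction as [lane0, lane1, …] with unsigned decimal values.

VLMAX = VLEN×LMUL/SEW = 128×2/32 = 8
AVL=29 > VLMAX=8, so vl = 8
vd[0] sub(0x92,0xff) -> 0xffffff93
vd[1] sub(0xf2,0xca) -> 0x28
vd[2] sub(0x9c,0x21) -> 0x7b
vd[3] sub(0xa4,0xac) -> 0xfffffff8
vd[4] sub(0xcb,0xd4) -> 0xfffffff7
vd[5] sub(0xa4,0x8a) -> 0x1a
vd[6] sub(0xa0,0x84) -> 0x1c
vd[7] sub(0xb1,0x7f) -> 0x32

vd = [4294967187, 40, 123, 4294967288, 4294967287, 26, 28, 50]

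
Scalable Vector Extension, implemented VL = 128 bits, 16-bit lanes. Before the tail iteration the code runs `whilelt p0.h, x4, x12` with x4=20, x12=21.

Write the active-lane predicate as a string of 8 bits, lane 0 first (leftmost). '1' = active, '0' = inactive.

predicate = 10000000

128-bit reg / 16-bit elem → 8 lanes
whilelt: lane j active iff 20+j < 21 → j < 1 → 1 active
bits (lane 0 leftmost): 10000000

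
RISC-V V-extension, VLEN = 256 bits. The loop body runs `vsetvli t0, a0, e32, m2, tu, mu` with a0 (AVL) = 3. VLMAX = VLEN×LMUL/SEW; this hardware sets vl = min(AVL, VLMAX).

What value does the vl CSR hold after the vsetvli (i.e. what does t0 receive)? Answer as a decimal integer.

VLMAX = (256 × 2) / 32 = 16 lanes
AVL=3 ≤ VLMAX=16, so vl = 3

vl = 3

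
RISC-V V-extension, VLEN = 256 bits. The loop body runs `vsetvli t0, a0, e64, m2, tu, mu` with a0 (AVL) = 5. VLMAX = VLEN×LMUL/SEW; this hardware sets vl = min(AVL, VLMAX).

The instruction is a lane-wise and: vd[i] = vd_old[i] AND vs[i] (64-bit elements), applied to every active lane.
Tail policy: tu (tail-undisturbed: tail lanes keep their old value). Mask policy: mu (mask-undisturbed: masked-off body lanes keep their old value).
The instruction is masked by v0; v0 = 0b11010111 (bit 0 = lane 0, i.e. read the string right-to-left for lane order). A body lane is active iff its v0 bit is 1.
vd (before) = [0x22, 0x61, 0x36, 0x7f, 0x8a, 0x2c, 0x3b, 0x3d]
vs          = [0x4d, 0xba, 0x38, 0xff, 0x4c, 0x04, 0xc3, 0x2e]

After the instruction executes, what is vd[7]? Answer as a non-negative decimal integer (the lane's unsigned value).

vd[7] = 61

VLMAX = VLEN×LMUL/SEW = 256×2/64 = 8
AVL=5 ≤ VLMAX=8, so vl = 5
vd[0] and(0x22,0x4d) -> 0x00
vd[1] and(0x61,0xba) -> 0x20
vd[2] and(0x36,0x38) -> 0x30
vd[3] mask-off/keep -> 0x7f
vd[4] and(0x8a,0x4c) -> 0x08
vd[5] tail/keep -> 0x2c
vd[6] tail/keep -> 0x3b
vd[7] tail/keep -> 0x3d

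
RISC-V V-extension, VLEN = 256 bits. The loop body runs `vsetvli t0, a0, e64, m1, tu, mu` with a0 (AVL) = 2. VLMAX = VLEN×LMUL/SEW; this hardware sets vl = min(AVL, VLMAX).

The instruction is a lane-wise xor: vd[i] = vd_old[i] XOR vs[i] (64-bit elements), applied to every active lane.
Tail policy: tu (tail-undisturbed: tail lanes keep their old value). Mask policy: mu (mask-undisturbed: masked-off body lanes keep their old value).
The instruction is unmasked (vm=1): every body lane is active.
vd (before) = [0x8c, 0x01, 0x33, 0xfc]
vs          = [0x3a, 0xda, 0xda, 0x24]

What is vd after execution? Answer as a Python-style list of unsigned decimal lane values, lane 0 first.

vd = [182, 219, 51, 252]

VLMAX = (256 × 1) / 64 = 4 lanes
AVL=2 ≤ VLMAX=4, so vl = 2
[0] xor(0x8c,0x3a) = 0xb6
[1] xor(0x01,0xda) = 0xdb
[2] tail/keep = 0x33
[3] tail/keep = 0xfc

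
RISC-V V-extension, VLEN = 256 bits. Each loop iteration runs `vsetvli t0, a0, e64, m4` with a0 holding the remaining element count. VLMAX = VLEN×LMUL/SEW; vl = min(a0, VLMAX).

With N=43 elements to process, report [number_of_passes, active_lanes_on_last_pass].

[iterations, last_vl] = [3, 11]

lanes per group: 256·4/64 = 16
N=43: ⌈43/16⌉ = 3 iters; last vl = 43 − 2×16 = 11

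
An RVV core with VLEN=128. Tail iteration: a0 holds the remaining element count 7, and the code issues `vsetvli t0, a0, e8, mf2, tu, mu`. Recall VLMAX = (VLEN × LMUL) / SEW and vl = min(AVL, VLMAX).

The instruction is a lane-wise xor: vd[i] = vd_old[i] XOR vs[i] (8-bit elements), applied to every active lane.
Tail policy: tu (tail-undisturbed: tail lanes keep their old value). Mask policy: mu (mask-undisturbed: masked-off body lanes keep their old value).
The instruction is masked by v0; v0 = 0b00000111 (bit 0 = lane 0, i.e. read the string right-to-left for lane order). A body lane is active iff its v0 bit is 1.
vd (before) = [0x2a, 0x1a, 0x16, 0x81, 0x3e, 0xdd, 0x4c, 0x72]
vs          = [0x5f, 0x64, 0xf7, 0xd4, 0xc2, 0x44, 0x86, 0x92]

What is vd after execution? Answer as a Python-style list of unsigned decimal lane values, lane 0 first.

lanes per group: 128·1/2/8 = 8
vl ← min(7, 8) = 7
  i=0: xor(0x2a,0x5f) → 117
  i=1: xor(0x1a,0x64) → 126
  i=2: xor(0x16,0xf7) → 225
  i=3: mask-off/keep → 129
  i=4: mask-off/keep → 62
  i=5: mask-off/keep → 221
  i=6: mask-off/keep → 76
  i=7: tail/keep → 114

vd = [117, 126, 225, 129, 62, 221, 76, 114]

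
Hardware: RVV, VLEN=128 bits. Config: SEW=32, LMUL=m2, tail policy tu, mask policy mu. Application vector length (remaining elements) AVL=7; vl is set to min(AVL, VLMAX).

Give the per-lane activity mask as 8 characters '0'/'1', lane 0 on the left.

lanes per group: 128·2/32 = 8
vl ← min(7, 8) = 7
bits (lane 0 leftmost): 11111110

predicate = 11111110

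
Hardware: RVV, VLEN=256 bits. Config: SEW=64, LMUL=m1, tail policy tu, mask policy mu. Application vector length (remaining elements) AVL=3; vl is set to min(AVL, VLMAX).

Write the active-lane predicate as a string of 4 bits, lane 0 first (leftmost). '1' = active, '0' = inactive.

predicate = 1110

lanes per group: 256·1/64 = 4
AVL=3 ≤ VLMAX=4, so vl = 3
bits (lane 0 leftmost): 1110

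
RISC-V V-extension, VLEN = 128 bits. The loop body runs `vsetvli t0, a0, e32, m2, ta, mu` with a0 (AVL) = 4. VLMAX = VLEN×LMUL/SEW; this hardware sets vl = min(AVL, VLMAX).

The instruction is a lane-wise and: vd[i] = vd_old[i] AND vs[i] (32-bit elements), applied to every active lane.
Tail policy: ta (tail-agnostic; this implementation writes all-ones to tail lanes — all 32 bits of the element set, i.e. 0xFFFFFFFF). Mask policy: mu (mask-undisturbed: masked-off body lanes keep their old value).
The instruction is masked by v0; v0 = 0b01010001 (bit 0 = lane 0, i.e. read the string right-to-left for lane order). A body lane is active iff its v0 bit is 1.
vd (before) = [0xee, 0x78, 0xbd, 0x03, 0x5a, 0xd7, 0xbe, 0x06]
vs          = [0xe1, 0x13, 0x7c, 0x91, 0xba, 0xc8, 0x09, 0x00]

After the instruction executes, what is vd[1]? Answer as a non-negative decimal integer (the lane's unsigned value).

VLMAX = VLEN×LMUL/SEW = 128×2/32 = 8
vl ← min(4, 8) = 4
vd[0] and(0xee,0xe1) -> 0xe0
vd[1] mask-off/keep -> 0x78
vd[2] mask-off/keep -> 0xbd
vd[3] mask-off/keep -> 0x03
vd[4] tail/ones -> 0xffffffff
vd[5] tail/ones -> 0xffffffff
vd[6] tail/ones -> 0xffffffff
vd[7] tail/ones -> 0xffffffff

vd[1] = 120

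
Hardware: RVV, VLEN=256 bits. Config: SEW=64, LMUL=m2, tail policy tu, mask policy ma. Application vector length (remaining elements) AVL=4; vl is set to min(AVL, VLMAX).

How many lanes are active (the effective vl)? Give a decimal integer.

vl = 4

VLMAX = (256 × 2) / 64 = 8 lanes
vl = min(AVL, VLMAX) = min(4, 8) = 4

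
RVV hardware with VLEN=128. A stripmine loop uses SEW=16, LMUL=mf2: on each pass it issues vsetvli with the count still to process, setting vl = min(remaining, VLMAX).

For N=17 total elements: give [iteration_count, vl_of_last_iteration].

VLMAX = (128 × 1/2) / 16 = 4 lanes
N=17: ⌈17/4⌉ = 5 iters; last vl = 17 − 4×4 = 1

[iterations, last_vl] = [5, 1]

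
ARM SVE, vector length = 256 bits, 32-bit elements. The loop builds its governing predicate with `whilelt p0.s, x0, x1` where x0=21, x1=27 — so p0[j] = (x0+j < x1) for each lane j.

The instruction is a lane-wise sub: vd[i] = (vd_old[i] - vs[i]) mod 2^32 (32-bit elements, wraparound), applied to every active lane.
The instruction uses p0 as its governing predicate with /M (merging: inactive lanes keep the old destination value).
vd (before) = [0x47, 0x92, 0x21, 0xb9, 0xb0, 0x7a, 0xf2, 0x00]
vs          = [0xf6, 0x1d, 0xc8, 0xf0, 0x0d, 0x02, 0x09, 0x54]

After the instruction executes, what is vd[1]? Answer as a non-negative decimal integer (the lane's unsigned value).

vd[1] = 117

lane count: 256 div 32 = 8
whilelt: lane j active iff 21+j < 27 → j < 6 → 6 active
vd[0] sub(0x47,0xf6) -> 0xffffff51
vd[1] sub(0x92,0x1d) -> 0x75
vd[2] sub(0x21,0xc8) -> 0xffffff59
vd[3] sub(0xb9,0xf0) -> 0xffffffc9
vd[4] sub(0xb0,0x0d) -> 0xa3
vd[5] sub(0x7a,0x02) -> 0x78
vd[6] tail/keep -> 0xf2
vd[7] tail/keep -> 0x00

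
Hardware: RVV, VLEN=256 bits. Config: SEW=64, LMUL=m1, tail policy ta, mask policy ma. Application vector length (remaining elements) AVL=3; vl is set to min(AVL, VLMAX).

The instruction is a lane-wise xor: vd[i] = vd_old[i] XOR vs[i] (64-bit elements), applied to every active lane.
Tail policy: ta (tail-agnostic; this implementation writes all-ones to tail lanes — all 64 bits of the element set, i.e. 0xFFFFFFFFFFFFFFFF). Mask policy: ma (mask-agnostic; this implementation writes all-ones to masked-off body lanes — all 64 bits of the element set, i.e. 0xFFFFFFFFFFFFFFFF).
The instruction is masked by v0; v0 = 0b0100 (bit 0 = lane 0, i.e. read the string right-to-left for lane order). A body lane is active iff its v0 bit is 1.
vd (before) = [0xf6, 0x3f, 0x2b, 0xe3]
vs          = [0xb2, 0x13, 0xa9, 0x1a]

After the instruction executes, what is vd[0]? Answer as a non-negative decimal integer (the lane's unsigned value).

lanes per group: 256·1/64 = 4
vl = min(AVL, VLMAX) = min(3, 4) = 3
vd[0] mask-off/ones -> 0xffffffffffffffff
vd[1] mask-off/ones -> 0xffffffffffffffff
vd[2] xor(0x2b,0xa9) -> 0x82
vd[3] tail/ones -> 0xffffffffffffffff

vd[0] = 18446744073709551615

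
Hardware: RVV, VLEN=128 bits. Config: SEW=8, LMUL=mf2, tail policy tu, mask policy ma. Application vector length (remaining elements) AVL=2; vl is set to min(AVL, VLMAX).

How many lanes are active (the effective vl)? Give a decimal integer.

vl = 2

VLMAX = (128 × 1/2) / 8 = 8 lanes
AVL=2 ≤ VLMAX=8, so vl = 2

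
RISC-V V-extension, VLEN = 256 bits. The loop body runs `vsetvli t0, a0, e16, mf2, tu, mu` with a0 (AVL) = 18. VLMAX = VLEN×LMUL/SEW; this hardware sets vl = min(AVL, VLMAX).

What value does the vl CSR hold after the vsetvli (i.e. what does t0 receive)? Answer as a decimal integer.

vl = 8

VLMAX = VLEN×LMUL/SEW = 256×1/2/16 = 8
vl = min(AVL, VLMAX) = min(18, 8) = 8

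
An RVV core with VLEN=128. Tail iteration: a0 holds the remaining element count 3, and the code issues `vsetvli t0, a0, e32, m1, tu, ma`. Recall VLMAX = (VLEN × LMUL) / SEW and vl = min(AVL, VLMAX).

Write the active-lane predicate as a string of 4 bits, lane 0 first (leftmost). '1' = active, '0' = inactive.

lanes per group: 128·1/32 = 4
vl = min(AVL, VLMAX) = min(3, 4) = 3
bits (lane 0 leftmost): 1110

predicate = 1110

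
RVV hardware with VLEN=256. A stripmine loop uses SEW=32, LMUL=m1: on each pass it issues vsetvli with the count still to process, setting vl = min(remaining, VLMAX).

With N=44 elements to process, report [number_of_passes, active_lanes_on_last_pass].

[iterations, last_vl] = [6, 4]

VLMAX = (256 × 1) / 32 = 8 lanes
N=44: ⌈44/8⌉ = 6 iters; last vl = 44 − 5×8 = 4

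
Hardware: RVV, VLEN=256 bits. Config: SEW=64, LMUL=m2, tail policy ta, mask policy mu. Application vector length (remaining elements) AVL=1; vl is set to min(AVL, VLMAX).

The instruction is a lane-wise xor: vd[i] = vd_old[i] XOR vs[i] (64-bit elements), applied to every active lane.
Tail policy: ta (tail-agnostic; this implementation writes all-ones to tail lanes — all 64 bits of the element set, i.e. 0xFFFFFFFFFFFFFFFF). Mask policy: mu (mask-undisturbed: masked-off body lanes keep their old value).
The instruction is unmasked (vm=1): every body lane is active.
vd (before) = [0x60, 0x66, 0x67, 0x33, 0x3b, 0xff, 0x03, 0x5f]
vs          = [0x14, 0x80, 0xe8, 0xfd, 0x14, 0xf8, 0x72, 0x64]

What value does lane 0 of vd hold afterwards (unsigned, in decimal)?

VLMAX = VLEN×LMUL/SEW = 256×2/64 = 8
vl = min(AVL, VLMAX) = min(1, 8) = 1
vd[0] xor(0x60,0x14) -> 0x74
vd[1] tail/ones -> 0xffffffffffffffff
vd[2] tail/ones -> 0xffffffffffffffff
vd[3] tail/ones -> 0xffffffffffffffff
vd[4] tail/ones -> 0xffffffffffffffff
vd[5] tail/ones -> 0xffffffffffffffff
vd[6] tail/ones -> 0xffffffffffffffff
vd[7] tail/ones -> 0xffffffffffffffff

vd[0] = 116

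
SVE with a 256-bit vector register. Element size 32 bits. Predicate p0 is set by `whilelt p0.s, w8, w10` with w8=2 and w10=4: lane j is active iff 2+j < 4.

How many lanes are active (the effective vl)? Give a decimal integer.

register lanes = 256/32 = 8
p0[j] = (2+j < 4); true for j=0..1 → 2 lanes set

vl = 2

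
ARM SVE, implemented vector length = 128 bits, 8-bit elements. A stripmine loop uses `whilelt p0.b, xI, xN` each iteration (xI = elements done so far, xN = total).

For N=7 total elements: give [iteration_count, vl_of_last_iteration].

[iterations, last_vl] = [1, 7]

register lanes = 128/8 = 16
iterations = ceil(7/16) = 1; final-pass vl = 7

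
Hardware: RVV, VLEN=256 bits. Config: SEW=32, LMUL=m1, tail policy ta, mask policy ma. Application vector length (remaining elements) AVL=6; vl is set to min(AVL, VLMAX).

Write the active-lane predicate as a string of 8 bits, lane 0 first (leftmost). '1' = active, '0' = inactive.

VLMAX = VLEN×LMUL/SEW = 256×1/32 = 8
AVL=6 ≤ VLMAX=8, so vl = 6
bits (lane 0 leftmost): 11111100

predicate = 11111100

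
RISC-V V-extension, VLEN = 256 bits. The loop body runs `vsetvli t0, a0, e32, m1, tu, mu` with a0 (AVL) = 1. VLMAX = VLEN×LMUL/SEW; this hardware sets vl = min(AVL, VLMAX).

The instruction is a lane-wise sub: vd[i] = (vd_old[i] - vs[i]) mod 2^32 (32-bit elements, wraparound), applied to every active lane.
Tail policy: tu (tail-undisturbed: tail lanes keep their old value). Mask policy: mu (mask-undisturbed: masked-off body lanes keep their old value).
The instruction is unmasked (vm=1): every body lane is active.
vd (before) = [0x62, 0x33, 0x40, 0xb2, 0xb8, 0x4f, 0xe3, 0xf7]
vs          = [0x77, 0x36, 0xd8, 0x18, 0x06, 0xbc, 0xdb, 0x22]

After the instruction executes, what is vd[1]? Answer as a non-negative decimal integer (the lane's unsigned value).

VLMAX = (256 × 1) / 32 = 8 lanes
vl ← min(1, 8) = 1
vd[0] sub(0x62,0x77) -> 0xffffffeb
vd[1] tail/keep -> 0x33
vd[2] tail/keep -> 0x40
vd[3] tail/keep -> 0xb2
vd[4] tail/keep -> 0xb8
vd[5] tail/keep -> 0x4f
vd[6] tail/keep -> 0xe3
vd[7] tail/keep -> 0xf7

vd[1] = 51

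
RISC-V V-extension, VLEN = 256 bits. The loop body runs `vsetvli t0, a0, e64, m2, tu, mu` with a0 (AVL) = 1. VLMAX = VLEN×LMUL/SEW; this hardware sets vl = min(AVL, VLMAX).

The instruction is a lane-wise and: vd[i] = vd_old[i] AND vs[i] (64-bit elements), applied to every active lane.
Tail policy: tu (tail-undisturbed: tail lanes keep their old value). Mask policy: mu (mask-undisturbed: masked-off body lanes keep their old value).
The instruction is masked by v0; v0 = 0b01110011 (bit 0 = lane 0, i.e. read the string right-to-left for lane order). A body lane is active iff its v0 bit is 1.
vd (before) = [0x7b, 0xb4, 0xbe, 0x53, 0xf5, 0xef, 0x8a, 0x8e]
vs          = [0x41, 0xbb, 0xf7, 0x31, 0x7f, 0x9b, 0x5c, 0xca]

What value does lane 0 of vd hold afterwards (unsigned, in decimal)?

vd[0] = 65

lanes per group: 256·2/64 = 8
vl ← min(1, 8) = 1
lane  0: and(0x7b,0x41) ⇒ 0x41
lane  1: tail/keep ⇒ 0xb4
lane  2: tail/keep ⇒ 0xbe
lane  3: tail/keep ⇒ 0x53
lane  4: tail/keep ⇒ 0xf5
lane  5: tail/keep ⇒ 0xef
lane  6: tail/keep ⇒ 0x8a
lane  7: tail/keep ⇒ 0x8e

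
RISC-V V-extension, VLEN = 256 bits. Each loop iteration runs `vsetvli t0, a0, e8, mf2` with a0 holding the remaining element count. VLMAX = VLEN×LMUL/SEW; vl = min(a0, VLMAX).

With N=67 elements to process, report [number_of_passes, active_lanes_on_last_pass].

[iterations, last_vl] = [5, 3]

VLMAX = VLEN×LMUL/SEW = 256×1/2/8 = 16
67 elements at 16/iter → 5 passes, remainder 3 on the last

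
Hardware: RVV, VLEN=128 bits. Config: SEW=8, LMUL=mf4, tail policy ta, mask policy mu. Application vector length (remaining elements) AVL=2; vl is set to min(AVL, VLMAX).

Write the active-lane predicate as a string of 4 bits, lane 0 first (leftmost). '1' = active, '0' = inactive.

predicate = 1100

VLMAX = VLEN×LMUL/SEW = 128×1/4/8 = 4
vl = min(AVL, VLMAX) = min(2, 4) = 2
bits (lane 0 leftmost): 1100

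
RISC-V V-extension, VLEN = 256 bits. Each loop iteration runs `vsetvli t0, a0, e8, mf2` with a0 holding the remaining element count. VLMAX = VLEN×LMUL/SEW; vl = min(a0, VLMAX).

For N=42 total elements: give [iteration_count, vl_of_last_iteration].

VLMAX = (256 × 1/2) / 8 = 16 lanes
42 elements at 16/iter → 3 passes, remainder 10 on the last

[iterations, last_vl] = [3, 10]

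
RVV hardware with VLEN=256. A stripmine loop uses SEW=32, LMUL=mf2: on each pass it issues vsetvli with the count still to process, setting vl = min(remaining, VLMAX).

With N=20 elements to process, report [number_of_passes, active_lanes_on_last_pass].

[iterations, last_vl] = [5, 4]

VLMAX = (256 × 1/2) / 32 = 4 lanes
iterations = ceil(20/4) = 5; final-pass vl = 4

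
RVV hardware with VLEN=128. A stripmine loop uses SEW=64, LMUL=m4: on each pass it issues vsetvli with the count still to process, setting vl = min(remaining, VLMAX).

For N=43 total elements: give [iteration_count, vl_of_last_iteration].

[iterations, last_vl] = [6, 3]

VLMAX = VLEN×LMUL/SEW = 128×4/64 = 8
iterations = ceil(43/8) = 6; final-pass vl = 3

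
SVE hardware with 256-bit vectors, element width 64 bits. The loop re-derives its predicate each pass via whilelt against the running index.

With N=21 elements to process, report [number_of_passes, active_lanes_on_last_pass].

register lanes = 256/64 = 4
21 elements at 4/iter → 6 passes, remainder 1 on the last

[iterations, last_vl] = [6, 1]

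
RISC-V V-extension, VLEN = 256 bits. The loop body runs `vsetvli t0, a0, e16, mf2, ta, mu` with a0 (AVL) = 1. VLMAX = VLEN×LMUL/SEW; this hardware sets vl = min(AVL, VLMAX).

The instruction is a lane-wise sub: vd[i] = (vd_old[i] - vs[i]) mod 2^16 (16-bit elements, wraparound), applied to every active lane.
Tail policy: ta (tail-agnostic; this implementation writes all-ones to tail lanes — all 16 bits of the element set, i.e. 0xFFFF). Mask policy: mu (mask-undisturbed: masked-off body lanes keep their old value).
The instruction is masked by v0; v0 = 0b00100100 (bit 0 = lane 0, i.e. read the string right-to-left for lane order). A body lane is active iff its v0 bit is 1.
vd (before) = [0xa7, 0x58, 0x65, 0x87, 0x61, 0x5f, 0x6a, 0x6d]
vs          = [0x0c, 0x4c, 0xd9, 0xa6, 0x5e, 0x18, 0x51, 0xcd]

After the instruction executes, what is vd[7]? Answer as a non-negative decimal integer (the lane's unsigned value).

vd[7] = 65535

VLMAX = (256 × 1/2) / 16 = 8 lanes
vl = min(AVL, VLMAX) = min(1, 8) = 1
vd[0] mask-off/keep -> 0xa7
vd[1] tail/ones -> 0xffff
vd[2] tail/ones -> 0xffff
vd[3] tail/ones -> 0xffff
vd[4] tail/ones -> 0xffff
vd[5] tail/ones -> 0xffff
vd[6] tail/ones -> 0xffff
vd[7] tail/ones -> 0xffff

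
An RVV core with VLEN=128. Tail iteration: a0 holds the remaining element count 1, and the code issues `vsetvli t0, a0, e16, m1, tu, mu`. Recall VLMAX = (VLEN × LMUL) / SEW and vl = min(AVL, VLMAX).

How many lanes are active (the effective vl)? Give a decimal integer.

vl = 1

VLMAX = (128 × 1) / 16 = 8 lanes
vl ← min(1, 8) = 1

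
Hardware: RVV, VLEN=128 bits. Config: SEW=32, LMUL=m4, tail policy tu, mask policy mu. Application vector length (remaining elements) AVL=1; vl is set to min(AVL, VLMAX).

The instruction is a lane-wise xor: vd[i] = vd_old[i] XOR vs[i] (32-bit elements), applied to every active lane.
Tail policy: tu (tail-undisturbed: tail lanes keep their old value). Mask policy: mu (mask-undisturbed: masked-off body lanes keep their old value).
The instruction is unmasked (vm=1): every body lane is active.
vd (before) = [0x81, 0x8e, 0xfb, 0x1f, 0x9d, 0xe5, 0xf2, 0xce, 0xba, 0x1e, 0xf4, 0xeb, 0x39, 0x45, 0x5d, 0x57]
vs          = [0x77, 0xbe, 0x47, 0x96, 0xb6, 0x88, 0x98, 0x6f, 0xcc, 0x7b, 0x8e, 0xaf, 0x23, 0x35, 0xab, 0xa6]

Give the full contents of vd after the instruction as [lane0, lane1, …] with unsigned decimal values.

vd = [246, 142, 251, 31, 157, 229, 242, 206, 186, 30, 244, 235, 57, 69, 93, 87]

lanes per group: 128·4/32 = 16
vl ← min(1, 16) = 1
[0] xor(0x81,0x77) = 0xf6
[1] tail/keep = 0x8e
[2] tail/keep = 0xfb
[3] tail/keep = 0x1f
[4] tail/keep = 0x9d
[5] tail/keep = 0xe5
[6] tail/keep = 0xf2
[7] tail/keep = 0xce
[8] tail/keep = 0xba
[9] tail/keep = 0x1e
[10] tail/keep = 0xf4
[11] tail/keep = 0xeb
[12] tail/keep = 0x39
[13] tail/keep = 0x45
[14] tail/keep = 0x5d
[15] tail/keep = 0x57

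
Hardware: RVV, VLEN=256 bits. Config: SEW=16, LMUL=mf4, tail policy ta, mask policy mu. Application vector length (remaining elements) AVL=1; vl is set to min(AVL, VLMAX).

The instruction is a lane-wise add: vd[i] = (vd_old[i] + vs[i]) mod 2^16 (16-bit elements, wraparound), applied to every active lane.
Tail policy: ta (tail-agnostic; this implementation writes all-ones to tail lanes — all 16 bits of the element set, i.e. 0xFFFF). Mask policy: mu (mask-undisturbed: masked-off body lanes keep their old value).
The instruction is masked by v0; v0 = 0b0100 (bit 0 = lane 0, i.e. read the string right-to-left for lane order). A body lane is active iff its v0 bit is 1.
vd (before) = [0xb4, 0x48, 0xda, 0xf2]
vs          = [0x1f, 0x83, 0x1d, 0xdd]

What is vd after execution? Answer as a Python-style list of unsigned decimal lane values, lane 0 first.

VLMAX = VLEN×LMUL/SEW = 256×1/4/16 = 4
vl = min(AVL, VLMAX) = min(1, 4) = 1
vd[0] mask-off/keep -> 0xb4
vd[1] tail/ones -> 0xffff
vd[2] tail/ones -> 0xffff
vd[3] tail/ones -> 0xffff

vd = [180, 65535, 65535, 65535]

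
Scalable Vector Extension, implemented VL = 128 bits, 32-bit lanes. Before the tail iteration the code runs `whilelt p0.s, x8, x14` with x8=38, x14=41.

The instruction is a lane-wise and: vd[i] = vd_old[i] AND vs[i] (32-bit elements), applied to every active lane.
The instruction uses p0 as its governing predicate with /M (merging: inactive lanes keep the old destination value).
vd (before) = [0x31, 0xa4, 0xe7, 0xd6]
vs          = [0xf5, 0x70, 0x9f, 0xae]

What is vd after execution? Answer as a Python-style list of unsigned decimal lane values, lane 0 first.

lane count: 128 div 32 = 4
active while 38+j < 41, i.e. j ∈ [0,3) capped at 4 ⇒ 3
lane  0: and(0x31,0xf5) ⇒ 0x31
lane  1: and(0xa4,0x70) ⇒ 0x20
lane  2: and(0xe7,0x9f) ⇒ 0x87
lane  3: tail/keep ⇒ 0xd6

vd = [49, 32, 135, 214]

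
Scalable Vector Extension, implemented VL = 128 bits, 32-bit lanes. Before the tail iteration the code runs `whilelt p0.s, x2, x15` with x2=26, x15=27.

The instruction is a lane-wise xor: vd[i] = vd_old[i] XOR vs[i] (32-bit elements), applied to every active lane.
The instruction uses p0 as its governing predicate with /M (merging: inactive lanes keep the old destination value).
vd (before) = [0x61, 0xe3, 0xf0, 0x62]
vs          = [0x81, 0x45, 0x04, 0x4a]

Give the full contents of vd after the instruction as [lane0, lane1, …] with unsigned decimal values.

vd = [224, 227, 240, 98]

register lanes = 128/32 = 4
active while 26+j < 27, i.e. j ∈ [0,1) capped at 4 ⇒ 1
[0] xor(0x61,0x81) = 0xe0
[1] tail/keep = 0xe3
[2] tail/keep = 0xf0
[3] tail/keep = 0x62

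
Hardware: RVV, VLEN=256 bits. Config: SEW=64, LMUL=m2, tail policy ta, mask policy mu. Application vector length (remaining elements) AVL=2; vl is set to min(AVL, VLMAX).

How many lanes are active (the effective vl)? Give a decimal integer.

VLMAX = VLEN×LMUL/SEW = 256×2/64 = 8
AVL=2 ≤ VLMAX=8, so vl = 2

vl = 2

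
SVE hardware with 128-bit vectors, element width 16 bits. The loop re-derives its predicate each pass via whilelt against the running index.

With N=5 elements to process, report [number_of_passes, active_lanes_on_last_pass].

register lanes = 128/16 = 8
5 elements at 8/iter → 1 passes, remainder 5 on the last

[iterations, last_vl] = [1, 5]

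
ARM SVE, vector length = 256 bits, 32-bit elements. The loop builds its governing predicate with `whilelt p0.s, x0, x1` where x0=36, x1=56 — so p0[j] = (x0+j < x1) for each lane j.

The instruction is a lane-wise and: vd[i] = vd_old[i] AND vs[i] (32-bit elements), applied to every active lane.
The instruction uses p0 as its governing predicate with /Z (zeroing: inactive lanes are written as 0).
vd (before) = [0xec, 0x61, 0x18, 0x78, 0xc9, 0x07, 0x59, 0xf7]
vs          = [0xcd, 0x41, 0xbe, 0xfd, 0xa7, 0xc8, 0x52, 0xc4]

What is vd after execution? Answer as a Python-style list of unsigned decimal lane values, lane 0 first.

256-bit reg / 32-bit elem → 8 lanes
p0[j] = (36+j < 56); true for j=0..7 → 8 lanes set
  i=0: and(0xec,0xcd) → 204
  i=1: and(0x61,0x41) → 65
  i=2: and(0x18,0xbe) → 24
  i=3: and(0x78,0xfd) → 120
  i=4: and(0xc9,0xa7) → 129
  i=5: and(0x07,0xc8) → 0
  i=6: and(0x59,0x52) → 80
  i=7: and(0xf7,0xc4) → 196

vd = [204, 65, 24, 120, 129, 0, 80, 196]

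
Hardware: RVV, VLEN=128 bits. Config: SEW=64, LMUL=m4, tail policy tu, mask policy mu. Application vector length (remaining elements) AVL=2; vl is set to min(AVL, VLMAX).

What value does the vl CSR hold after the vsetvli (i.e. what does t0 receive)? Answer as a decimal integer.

vl = 2

VLMAX = (128 × 4) / 64 = 8 lanes
vl ← min(2, 8) = 2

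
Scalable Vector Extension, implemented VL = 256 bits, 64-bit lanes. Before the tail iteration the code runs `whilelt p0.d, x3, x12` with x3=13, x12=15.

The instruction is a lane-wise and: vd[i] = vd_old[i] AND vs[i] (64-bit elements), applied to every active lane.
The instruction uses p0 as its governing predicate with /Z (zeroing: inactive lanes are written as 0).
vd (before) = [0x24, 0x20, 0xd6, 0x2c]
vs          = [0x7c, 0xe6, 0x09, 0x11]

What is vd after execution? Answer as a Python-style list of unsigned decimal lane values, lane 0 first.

lane count: 256 div 64 = 4
p0[j] = (13+j < 15); true for j=0..1 → 2 lanes set
vd[0] and(0x24,0x7c) -> 0x24
vd[1] and(0x20,0xe6) -> 0x20
vd[2] tail/zero -> 0x00
vd[3] tail/zero -> 0x00

vd = [36, 32, 0, 0]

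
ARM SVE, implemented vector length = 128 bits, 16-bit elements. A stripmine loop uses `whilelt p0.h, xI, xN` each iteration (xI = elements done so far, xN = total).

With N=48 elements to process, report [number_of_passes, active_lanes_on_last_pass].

register lanes = 128/16 = 8
48 elements at 8/iter → 6 passes, remainder 8 on the last

[iterations, last_vl] = [6, 8]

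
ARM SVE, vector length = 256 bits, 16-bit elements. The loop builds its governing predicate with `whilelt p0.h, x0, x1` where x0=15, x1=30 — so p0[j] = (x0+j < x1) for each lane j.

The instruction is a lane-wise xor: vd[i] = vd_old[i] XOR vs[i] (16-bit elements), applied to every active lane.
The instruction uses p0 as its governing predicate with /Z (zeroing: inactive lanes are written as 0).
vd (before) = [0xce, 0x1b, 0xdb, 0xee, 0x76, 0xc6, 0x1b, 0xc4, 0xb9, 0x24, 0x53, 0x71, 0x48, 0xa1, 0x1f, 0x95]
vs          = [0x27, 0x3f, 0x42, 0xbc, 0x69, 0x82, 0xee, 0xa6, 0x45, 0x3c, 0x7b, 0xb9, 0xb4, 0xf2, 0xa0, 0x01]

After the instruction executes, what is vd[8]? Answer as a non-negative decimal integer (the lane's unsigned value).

256-bit reg / 16-bit elem → 16 lanes
p0[j] = (15+j < 30); true for j=0..14 → 15 lanes set
vd[0] xor(0xce,0x27) -> 0xe9
vd[1] xor(0x1b,0x3f) -> 0x24
vd[2] xor(0xdb,0x42) -> 0x99
vd[3] xor(0xee,0xbc) -> 0x52
vd[4] xor(0x76,0x69) -> 0x1f
vd[5] xor(0xc6,0x82) -> 0x44
vd[6] xor(0x1b,0xee) -> 0xf5
vd[7] xor(0xc4,0xa6) -> 0x62
vd[8] xor(0xb9,0x45) -> 0xfc
vd[9] xor(0x24,0x3c) -> 0x18
vd[10] xor(0x53,0x7b) -> 0x28
vd[11] xor(0x71,0xb9) -> 0xc8
vd[12] xor(0x48,0xb4) -> 0xfc
vd[13] xor(0xa1,0xf2) -> 0x53
vd[14] xor(0x1f,0xa0) -> 0xbf
vd[15] tail/zero -> 0x00

vd[8] = 252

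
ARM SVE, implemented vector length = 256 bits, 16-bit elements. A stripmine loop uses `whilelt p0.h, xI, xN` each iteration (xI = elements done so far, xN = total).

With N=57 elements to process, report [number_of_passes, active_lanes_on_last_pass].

lane count: 256 div 16 = 16
iterations = ceil(57/16) = 4; final-pass vl = 9

[iterations, last_vl] = [4, 9]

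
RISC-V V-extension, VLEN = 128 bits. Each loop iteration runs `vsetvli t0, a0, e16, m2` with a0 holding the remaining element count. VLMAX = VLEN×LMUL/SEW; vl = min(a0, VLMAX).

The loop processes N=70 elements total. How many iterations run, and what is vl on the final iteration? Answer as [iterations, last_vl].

lanes per group: 128·2/16 = 16
N=70: ⌈70/16⌉ = 5 iters; last vl = 70 − 4×16 = 6

[iterations, last_vl] = [5, 6]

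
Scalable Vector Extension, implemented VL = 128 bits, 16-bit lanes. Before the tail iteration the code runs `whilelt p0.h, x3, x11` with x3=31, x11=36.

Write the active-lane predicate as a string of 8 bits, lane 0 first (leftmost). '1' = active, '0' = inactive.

register lanes = 128/16 = 8
whilelt: lane j active iff 31+j < 36 → j < 5 → 5 active
bits (lane 0 leftmost): 11111000

predicate = 11111000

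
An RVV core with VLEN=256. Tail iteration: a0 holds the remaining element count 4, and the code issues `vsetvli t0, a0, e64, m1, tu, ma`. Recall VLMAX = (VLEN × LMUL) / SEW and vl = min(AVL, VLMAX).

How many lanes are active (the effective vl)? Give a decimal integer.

vl = 4

lanes per group: 256·1/64 = 4
vl = min(AVL, VLMAX) = min(4, 4) = 4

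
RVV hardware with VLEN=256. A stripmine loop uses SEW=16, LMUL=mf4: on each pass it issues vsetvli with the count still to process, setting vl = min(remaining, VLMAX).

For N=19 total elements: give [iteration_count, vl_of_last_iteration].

VLMAX = (256 × 1/4) / 16 = 4 lanes
N=19: ⌈19/4⌉ = 5 iters; last vl = 19 − 4×4 = 3

[iterations, last_vl] = [5, 3]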